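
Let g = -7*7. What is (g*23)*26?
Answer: -29302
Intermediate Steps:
g = -49
(g*23)*26 = -49*23*26 = -1127*26 = -29302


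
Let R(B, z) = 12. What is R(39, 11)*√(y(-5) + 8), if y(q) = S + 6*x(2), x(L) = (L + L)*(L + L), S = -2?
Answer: 12*√102 ≈ 121.19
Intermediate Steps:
x(L) = 4*L² (x(L) = (2*L)*(2*L) = 4*L²)
y(q) = 94 (y(q) = -2 + 6*(4*2²) = -2 + 6*(4*4) = -2 + 6*16 = -2 + 96 = 94)
R(39, 11)*√(y(-5) + 8) = 12*√(94 + 8) = 12*√102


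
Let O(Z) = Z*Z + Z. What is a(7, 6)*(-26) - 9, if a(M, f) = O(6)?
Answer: -1101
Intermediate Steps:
O(Z) = Z + Z² (O(Z) = Z² + Z = Z + Z²)
a(M, f) = 42 (a(M, f) = 6*(1 + 6) = 6*7 = 42)
a(7, 6)*(-26) - 9 = 42*(-26) - 9 = -1092 - 9 = -1101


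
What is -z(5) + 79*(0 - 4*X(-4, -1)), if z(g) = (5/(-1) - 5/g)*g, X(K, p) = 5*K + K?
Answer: 7614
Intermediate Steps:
X(K, p) = 6*K
z(g) = g*(-5 - 5/g) (z(g) = (5*(-1) - 5/g)*g = (-5 - 5/g)*g = g*(-5 - 5/g))
-z(5) + 79*(0 - 4*X(-4, -1)) = -(-5 - 5*5) + 79*(0 - 24*(-4)) = -(-5 - 25) + 79*(0 - 4*(-24)) = -1*(-30) + 79*(0 + 96) = 30 + 79*96 = 30 + 7584 = 7614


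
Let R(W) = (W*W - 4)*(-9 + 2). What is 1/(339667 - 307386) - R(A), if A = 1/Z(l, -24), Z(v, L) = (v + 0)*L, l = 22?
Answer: -251983431761/8999426304 ≈ -28.000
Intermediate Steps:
Z(v, L) = L*v (Z(v, L) = v*L = L*v)
A = -1/528 (A = 1/(-24*22) = 1/(-528) = -1/528 ≈ -0.0018939)
R(W) = 28 - 7*W² (R(W) = (W² - 4)*(-7) = (-4 + W²)*(-7) = 28 - 7*W²)
1/(339667 - 307386) - R(A) = 1/(339667 - 307386) - (28 - 7*(-1/528)²) = 1/32281 - (28 - 7*1/278784) = 1/32281 - (28 - 7/278784) = 1/32281 - 1*7805945/278784 = 1/32281 - 7805945/278784 = -251983431761/8999426304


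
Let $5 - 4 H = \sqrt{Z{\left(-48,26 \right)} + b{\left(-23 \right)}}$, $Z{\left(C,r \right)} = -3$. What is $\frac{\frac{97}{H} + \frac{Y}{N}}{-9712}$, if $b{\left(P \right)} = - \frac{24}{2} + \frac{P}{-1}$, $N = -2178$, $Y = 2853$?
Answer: $- \frac{464091}{39955168} - \frac{97 \sqrt{2}}{20638} \approx -0.018262$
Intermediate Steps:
$b{\left(P \right)} = -12 - P$ ($b{\left(P \right)} = \left(-24\right) \frac{1}{2} + P \left(-1\right) = -12 - P$)
$H = \frac{5}{4} - \frac{\sqrt{2}}{2}$ ($H = \frac{5}{4} - \frac{\sqrt{-3 - -11}}{4} = \frac{5}{4} - \frac{\sqrt{-3 + \left(-12 + 23\right)}}{4} = \frac{5}{4} - \frac{\sqrt{-3 + 11}}{4} = \frac{5}{4} - \frac{\sqrt{8}}{4} = \frac{5}{4} - \frac{2 \sqrt{2}}{4} = \frac{5}{4} - \frac{\sqrt{2}}{2} \approx 0.54289$)
$\frac{\frac{97}{H} + \frac{Y}{N}}{-9712} = \frac{\frac{97}{\frac{5}{4} - \frac{\sqrt{2}}{2}} + \frac{2853}{-2178}}{-9712} = \left(\frac{97}{\frac{5}{4} - \frac{\sqrt{2}}{2}} + 2853 \left(- \frac{1}{2178}\right)\right) \left(- \frac{1}{9712}\right) = \left(\frac{97}{\frac{5}{4} - \frac{\sqrt{2}}{2}} - \frac{317}{242}\right) \left(- \frac{1}{9712}\right) = \left(- \frac{317}{242} + \frac{97}{\frac{5}{4} - \frac{\sqrt{2}}{2}}\right) \left(- \frac{1}{9712}\right) = \frac{317}{2350304} - \frac{97}{9712 \left(\frac{5}{4} - \frac{\sqrt{2}}{2}\right)}$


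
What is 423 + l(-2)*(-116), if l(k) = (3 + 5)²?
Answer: -7001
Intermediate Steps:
l(k) = 64 (l(k) = 8² = 64)
423 + l(-2)*(-116) = 423 + 64*(-116) = 423 - 7424 = -7001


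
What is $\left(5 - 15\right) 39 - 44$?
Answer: $-434$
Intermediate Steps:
$\left(5 - 15\right) 39 - 44 = \left(-10\right) 39 - 44 = -390 - 44 = -434$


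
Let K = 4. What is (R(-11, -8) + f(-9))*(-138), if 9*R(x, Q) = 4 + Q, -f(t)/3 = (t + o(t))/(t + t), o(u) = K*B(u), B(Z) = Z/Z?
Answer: 529/3 ≈ 176.33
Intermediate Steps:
B(Z) = 1
o(u) = 4 (o(u) = 4*1 = 4)
f(t) = -3*(4 + t)/(2*t) (f(t) = -3*(t + 4)/(t + t) = -3*(4 + t)/(2*t))
R(x, Q) = 4/9 + Q/9 (R(x, Q) = (4 + Q)/9 = 4/9 + Q/9)
(R(-11, -8) + f(-9))*(-138) = ((4/9 + (1/9)*(-8)) + (-3/2 - 6/(-9)))*(-138) = ((4/9 - 8/9) + (-3/2 - 6*(-1/9)))*(-138) = (-4/9 + (-3/2 + 2/3))*(-138) = (-4/9 - 5/6)*(-138) = -23/18*(-138) = 529/3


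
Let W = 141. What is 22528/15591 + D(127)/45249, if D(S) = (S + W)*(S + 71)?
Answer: 615563432/235159053 ≈ 2.6176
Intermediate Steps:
D(S) = (71 + S)*(141 + S) (D(S) = (S + 141)*(S + 71) = (141 + S)*(71 + S) = (71 + S)*(141 + S))
22528/15591 + D(127)/45249 = 22528/15591 + (10011 + 127² + 212*127)/45249 = 22528*(1/15591) + (10011 + 16129 + 26924)*(1/45249) = 22528/15591 + 53064*(1/45249) = 22528/15591 + 17688/15083 = 615563432/235159053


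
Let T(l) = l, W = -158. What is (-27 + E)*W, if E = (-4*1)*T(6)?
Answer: 8058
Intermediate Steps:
E = -24 (E = -4*1*6 = -4*6 = -24)
(-27 + E)*W = (-27 - 24)*(-158) = -51*(-158) = 8058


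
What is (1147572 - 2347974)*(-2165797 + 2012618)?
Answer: 183876377958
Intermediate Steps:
(1147572 - 2347974)*(-2165797 + 2012618) = -1200402*(-153179) = 183876377958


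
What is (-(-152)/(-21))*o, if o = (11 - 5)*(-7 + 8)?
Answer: -304/7 ≈ -43.429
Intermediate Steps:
o = 6 (o = 6*1 = 6)
(-(-152)/(-21))*o = -(-152)/(-21)*6 = -(-152)*(-1)/21*6 = -19*8/21*6 = -152/21*6 = -304/7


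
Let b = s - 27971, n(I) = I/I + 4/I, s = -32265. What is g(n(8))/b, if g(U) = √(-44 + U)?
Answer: -I*√170/120472 ≈ -0.00010823*I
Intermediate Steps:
n(I) = 1 + 4/I
b = -60236 (b = -32265 - 27971 = -60236)
g(n(8))/b = √(-44 + (4 + 8)/8)/(-60236) = √(-44 + (⅛)*12)*(-1/60236) = √(-44 + 3/2)*(-1/60236) = √(-85/2)*(-1/60236) = (I*√170/2)*(-1/60236) = -I*√170/120472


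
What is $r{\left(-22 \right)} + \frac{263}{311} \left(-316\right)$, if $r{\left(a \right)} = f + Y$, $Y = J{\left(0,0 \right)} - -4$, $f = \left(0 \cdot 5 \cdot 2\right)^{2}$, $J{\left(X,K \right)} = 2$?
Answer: $- \frac{81242}{311} \approx -261.23$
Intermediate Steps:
$f = 0$ ($f = \left(0 \cdot 2\right)^{2} = 0^{2} = 0$)
$Y = 6$ ($Y = 2 - -4 = 2 + 4 = 6$)
$r{\left(a \right)} = 6$ ($r{\left(a \right)} = 0 + 6 = 6$)
$r{\left(-22 \right)} + \frac{263}{311} \left(-316\right) = 6 + \frac{263}{311} \left(-316\right) = 6 - \frac{83108}{311} = - \frac{81242}{311}$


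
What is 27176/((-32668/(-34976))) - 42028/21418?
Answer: 2544575321958/87460403 ≈ 29094.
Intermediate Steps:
27176/((-32668/(-34976))) - 42028/21418 = 27176/((-32668*(-1/34976))) - 42028*1/21418 = 27176/(8167/8744) - 21014/10709 = 27176*(8744/8167) - 21014/10709 = 237626944/8167 - 21014/10709 = 2544575321958/87460403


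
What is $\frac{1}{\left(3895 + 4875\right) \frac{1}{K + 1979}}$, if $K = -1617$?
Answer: $\frac{181}{4385} \approx 0.041277$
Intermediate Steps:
$\frac{1}{\left(3895 + 4875\right) \frac{1}{K + 1979}} = \frac{1}{\left(3895 + 4875\right) \frac{1}{-1617 + 1979}} = \frac{1}{8770 \cdot \frac{1}{362}} = \frac{1}{\frac{4385}{181}} = \frac{181}{4385}$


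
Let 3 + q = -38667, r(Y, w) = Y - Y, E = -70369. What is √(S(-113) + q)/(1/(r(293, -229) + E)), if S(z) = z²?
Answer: -70369*I*√25901 ≈ -1.1325e+7*I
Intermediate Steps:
r(Y, w) = 0
q = -38670 (q = -3 - 38667 = -38670)
√(S(-113) + q)/(1/(r(293, -229) + E)) = √((-113)² - 38670)/(1/(0 - 70369)) = √(12769 - 38670)/(1/(-70369)) = √(-25901)/(-1/70369) = (I*√25901)*(-70369) = -70369*I*√25901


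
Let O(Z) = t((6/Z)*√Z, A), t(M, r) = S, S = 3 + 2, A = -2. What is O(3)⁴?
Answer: 625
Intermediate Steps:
S = 5
t(M, r) = 5
O(Z) = 5
O(3)⁴ = 5⁴ = 625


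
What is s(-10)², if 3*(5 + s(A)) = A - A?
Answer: 25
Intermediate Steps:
s(A) = -5 (s(A) = -5 + (A - A)/3 = -5 + (⅓)*0 = -5 + 0 = -5)
s(-10)² = (-5)² = 25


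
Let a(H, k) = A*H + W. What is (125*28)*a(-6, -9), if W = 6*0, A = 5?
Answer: -105000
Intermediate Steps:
W = 0
a(H, k) = 5*H (a(H, k) = 5*H + 0 = 5*H)
(125*28)*a(-6, -9) = (125*28)*(5*(-6)) = 3500*(-30) = -105000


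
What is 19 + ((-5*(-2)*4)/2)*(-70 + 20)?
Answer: -981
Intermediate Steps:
19 + ((-5*(-2)*4)/2)*(-70 + 20) = 19 + ((10*4)*(½))*(-50) = 19 + (40*(½))*(-50) = 19 + 20*(-50) = 19 - 1000 = -981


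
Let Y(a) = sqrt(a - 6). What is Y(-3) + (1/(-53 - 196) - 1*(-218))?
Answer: 54281/249 + 3*I ≈ 218.0 + 3.0*I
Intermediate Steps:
Y(a) = sqrt(-6 + a)
Y(-3) + (1/(-53 - 196) - 1*(-218)) = sqrt(-6 - 3) + (1/(-53 - 196) - 1*(-218)) = sqrt(-9) + (1/(-249) + 218) = 3*I + (-1/249 + 218) = 3*I + 54281/249 = 54281/249 + 3*I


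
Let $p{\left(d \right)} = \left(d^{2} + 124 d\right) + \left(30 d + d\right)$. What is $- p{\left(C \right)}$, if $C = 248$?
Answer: $-99944$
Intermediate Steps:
$p{\left(d \right)} = d^{2} + 155 d$ ($p{\left(d \right)} = \left(d^{2} + 124 d\right) + 31 d = d^{2} + 155 d$)
$- p{\left(C \right)} = - 248 \left(155 + 248\right) = - 248 \cdot 403 = \left(-1\right) 99944 = -99944$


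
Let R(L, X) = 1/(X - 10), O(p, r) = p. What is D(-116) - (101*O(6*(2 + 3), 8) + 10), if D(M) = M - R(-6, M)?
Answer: -397655/126 ≈ -3156.0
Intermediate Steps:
R(L, X) = 1/(-10 + X)
D(M) = M - 1/(-10 + M)
D(-116) - (101*O(6*(2 + 3), 8) + 10) = (-1 - 116*(-10 - 116))/(-10 - 116) - (101*(6*(2 + 3)) + 10) = (-1 - 116*(-126))/(-126) - (101*(6*5) + 10) = -(-1 + 14616)/126 - (101*30 + 10) = -1/126*14615 - (3030 + 10) = -14615/126 - 1*3040 = -14615/126 - 3040 = -397655/126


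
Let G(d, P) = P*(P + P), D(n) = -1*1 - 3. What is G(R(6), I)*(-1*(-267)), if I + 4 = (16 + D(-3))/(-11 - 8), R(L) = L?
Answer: 4135296/361 ≈ 11455.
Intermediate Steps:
D(n) = -4 (D(n) = -1 - 3 = -4)
I = -88/19 (I = -4 + (16 - 4)/(-11 - 8) = -4 + 12/(-19) = -4 + 12*(-1/19) = -4 - 12/19 = -88/19 ≈ -4.6316)
G(d, P) = 2*P² (G(d, P) = P*(2*P) = 2*P²)
G(R(6), I)*(-1*(-267)) = (2*(-88/19)²)*(-1*(-267)) = (2*(7744/361))*267 = (15488/361)*267 = 4135296/361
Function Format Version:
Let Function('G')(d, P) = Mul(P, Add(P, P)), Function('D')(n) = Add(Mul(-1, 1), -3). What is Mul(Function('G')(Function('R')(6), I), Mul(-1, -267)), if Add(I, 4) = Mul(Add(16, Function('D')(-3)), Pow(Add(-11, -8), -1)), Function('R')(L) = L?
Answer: Rational(4135296, 361) ≈ 11455.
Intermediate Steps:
Function('D')(n) = -4 (Function('D')(n) = Add(-1, -3) = -4)
I = Rational(-88, 19) (I = Add(-4, Mul(Add(16, -4), Pow(Add(-11, -8), -1))) = Add(-4, Mul(12, Pow(-19, -1))) = Add(-4, Mul(12, Rational(-1, 19))) = Add(-4, Rational(-12, 19)) = Rational(-88, 19) ≈ -4.6316)
Function('G')(d, P) = Mul(2, Pow(P, 2)) (Function('G')(d, P) = Mul(P, Mul(2, P)) = Mul(2, Pow(P, 2)))
Mul(Function('G')(Function('R')(6), I), Mul(-1, -267)) = Mul(Mul(2, Pow(Rational(-88, 19), 2)), Mul(-1, -267)) = Mul(Mul(2, Rational(7744, 361)), 267) = Mul(Rational(15488, 361), 267) = Rational(4135296, 361)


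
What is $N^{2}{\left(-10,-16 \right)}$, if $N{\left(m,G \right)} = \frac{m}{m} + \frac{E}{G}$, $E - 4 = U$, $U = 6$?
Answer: $\frac{9}{64} \approx 0.14063$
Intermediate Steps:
$E = 10$ ($E = 4 + 6 = 10$)
$N{\left(m,G \right)} = 1 + \frac{10}{G}$ ($N{\left(m,G \right)} = \frac{m}{m} + \frac{10}{G} = 1 + \frac{10}{G}$)
$N^{2}{\left(-10,-16 \right)} = \left(\frac{10 - 16}{-16}\right)^{2} = \left(\left(- \frac{1}{16}\right) \left(-6\right)\right)^{2} = \left(\frac{3}{8}\right)^{2} = \frac{9}{64}$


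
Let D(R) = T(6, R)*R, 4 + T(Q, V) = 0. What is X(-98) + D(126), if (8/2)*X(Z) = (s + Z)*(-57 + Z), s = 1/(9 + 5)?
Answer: 184281/56 ≈ 3290.7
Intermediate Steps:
s = 1/14 ≈ 0.071429
T(Q, V) = -4 (T(Q, V) = -4 + 0 = -4)
D(R) = -4*R
X(Z) = (-57 + Z)*(1/14 + Z)/4 (X(Z) = ((1/14 + Z)*(-57 + Z))/4 = ((-57 + Z)*(1/14 + Z))/4 = (-57 + Z)*(1/14 + Z)/4)
X(-98) + D(126) = (-57/56 - 797/56*(-98) + (¼)*(-98)²) - 4*126 = (-57/56 + 5579/4 + (¼)*9604) - 504 = (-57/56 + 5579/4 + 2401) - 504 = 212505/56 - 504 = 184281/56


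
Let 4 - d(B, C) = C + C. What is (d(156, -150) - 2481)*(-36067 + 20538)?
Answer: 33806633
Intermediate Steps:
d(B, C) = 4 - 2*C (d(B, C) = 4 - (C + C) = 4 - 2*C)
(d(156, -150) - 2481)*(-36067 + 20538) = ((4 - 2*(-150)) - 2481)*(-36067 + 20538) = ((4 + 300) - 2481)*(-15529) = (304 - 2481)*(-15529) = -2177*(-15529) = 33806633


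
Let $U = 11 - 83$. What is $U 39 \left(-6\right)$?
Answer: $16848$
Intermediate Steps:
$U = -72$ ($U = 11 - 83 = -72$)
$U 39 \left(-6\right) = - 72 \cdot 39 \left(-6\right) = \left(-72\right) \left(-234\right) = 16848$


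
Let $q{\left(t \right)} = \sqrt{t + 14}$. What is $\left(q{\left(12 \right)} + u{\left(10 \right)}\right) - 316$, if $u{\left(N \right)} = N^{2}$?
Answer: $-216 + \sqrt{26} \approx -210.9$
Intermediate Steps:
$q{\left(t \right)} = \sqrt{14 + t}$
$\left(q{\left(12 \right)} + u{\left(10 \right)}\right) - 316 = \left(\sqrt{14 + 12} + 10^{2}\right) - 316 = \left(\sqrt{26} + 100\right) - 316 = \left(100 + \sqrt{26}\right) - 316 = -216 + \sqrt{26}$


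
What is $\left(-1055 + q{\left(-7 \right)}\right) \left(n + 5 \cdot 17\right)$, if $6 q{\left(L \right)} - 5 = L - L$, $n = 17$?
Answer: $-107525$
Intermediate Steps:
$q{\left(L \right)} = \frac{5}{6}$ ($q{\left(L \right)} = \frac{5}{6} + \frac{L - L}{6} = \frac{5}{6} + \frac{1}{6} \cdot 0 = \frac{5}{6} + 0 = \frac{5}{6}$)
$\left(-1055 + q{\left(-7 \right)}\right) \left(n + 5 \cdot 17\right) = \left(-1055 + \frac{5}{6}\right) \left(17 + 5 \cdot 17\right) = - \frac{6325 \left(17 + 85\right)}{6} = \left(- \frac{6325}{6}\right) 102 = -107525$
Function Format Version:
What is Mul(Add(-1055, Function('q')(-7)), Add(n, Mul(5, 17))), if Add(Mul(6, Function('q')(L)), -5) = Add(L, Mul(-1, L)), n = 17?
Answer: -107525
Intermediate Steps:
Function('q')(L) = Rational(5, 6) (Function('q')(L) = Add(Rational(5, 6), Mul(Rational(1, 6), Add(L, Mul(-1, L)))) = Add(Rational(5, 6), Mul(Rational(1, 6), 0)) = Add(Rational(5, 6), 0) = Rational(5, 6))
Mul(Add(-1055, Function('q')(-7)), Add(n, Mul(5, 17))) = Mul(Add(-1055, Rational(5, 6)), Add(17, Mul(5, 17))) = Mul(Rational(-6325, 6), Add(17, 85)) = Mul(Rational(-6325, 6), 102) = -107525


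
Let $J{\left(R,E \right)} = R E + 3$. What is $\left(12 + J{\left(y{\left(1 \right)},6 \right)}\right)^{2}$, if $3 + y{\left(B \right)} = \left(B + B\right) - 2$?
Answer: $9$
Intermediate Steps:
$y{\left(B \right)} = -5 + 2 B$ ($y{\left(B \right)} = -3 + \left(\left(B + B\right) - 2\right) = -3 + \left(2 B - 2\right) = -3 + \left(-2 + 2 B\right) = -5 + 2 B$)
$J{\left(R,E \right)} = 3 + E R$ ($J{\left(R,E \right)} = E R + 3 = 3 + E R$)
$\left(12 + J{\left(y{\left(1 \right)},6 \right)}\right)^{2} = \left(12 + \left(3 + 6 \left(-5 + 2 \cdot 1\right)\right)\right)^{2} = \left(12 + \left(3 + 6 \left(-5 + 2\right)\right)\right)^{2} = \left(12 + \left(3 + 6 \left(-3\right)\right)\right)^{2} = \left(12 + \left(3 - 18\right)\right)^{2} = \left(12 - 15\right)^{2} = \left(-3\right)^{2} = 9$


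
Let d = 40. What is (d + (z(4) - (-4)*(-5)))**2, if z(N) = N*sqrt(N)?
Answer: 784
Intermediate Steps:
z(N) = N**(3/2)
(d + (z(4) - (-4)*(-5)))**2 = (40 + (4**(3/2) - (-4)*(-5)))**2 = (40 + (8 - 1*20))**2 = (40 + (8 - 20))**2 = (40 - 12)**2 = 28**2 = 784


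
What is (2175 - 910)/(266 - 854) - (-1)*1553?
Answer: 911899/588 ≈ 1550.8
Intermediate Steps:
(2175 - 910)/(266 - 854) - (-1)*1553 = 1265/(-588) - 1*(-1553) = 1265*(-1/588) + 1553 = -1265/588 + 1553 = 911899/588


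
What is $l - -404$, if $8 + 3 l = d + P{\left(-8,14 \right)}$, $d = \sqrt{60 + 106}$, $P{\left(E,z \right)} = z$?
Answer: $406 + \frac{\sqrt{166}}{3} \approx 410.29$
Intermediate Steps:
$d = \sqrt{166} \approx 12.884$
$l = 2 + \frac{\sqrt{166}}{3}$ ($l = - \frac{8}{3} + \frac{\sqrt{166} + 14}{3} = - \frac{8}{3} + \frac{14 + \sqrt{166}}{3} = - \frac{8}{3} + \left(\frac{14}{3} + \frac{\sqrt{166}}{3}\right) = 2 + \frac{\sqrt{166}}{3} \approx 6.2947$)
$l - -404 = \left(2 + \frac{\sqrt{166}}{3}\right) - -404 = \left(2 + \frac{\sqrt{166}}{3}\right) + 404 = 406 + \frac{\sqrt{166}}{3}$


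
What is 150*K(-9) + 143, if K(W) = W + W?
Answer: -2557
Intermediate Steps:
K(W) = 2*W
150*K(-9) + 143 = 150*(2*(-9)) + 143 = 150*(-18) + 143 = -2700 + 143 = -2557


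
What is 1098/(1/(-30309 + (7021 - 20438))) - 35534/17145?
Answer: -823151167994/17145 ≈ -4.8011e+7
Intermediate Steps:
1098/(1/(-30309 + (7021 - 20438))) - 35534/17145 = 1098/(1/(-30309 - 13417)) - 35534*1/17145 = 1098/(1/(-43726)) - 35534/17145 = 1098/(-1/43726) - 35534/17145 = 1098*(-43726) - 35534/17145 = -48011148 - 35534/17145 = -823151167994/17145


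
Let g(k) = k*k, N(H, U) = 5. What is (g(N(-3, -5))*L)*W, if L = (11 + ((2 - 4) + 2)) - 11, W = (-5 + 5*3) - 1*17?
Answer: 0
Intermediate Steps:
g(k) = k²
W = -7 (W = (-5 + 15) - 17 = 10 - 17 = -7)
L = 0 (L = (11 + (-2 + 2)) - 11 = (11 + 0) - 11 = 11 - 11 = 0)
(g(N(-3, -5))*L)*W = (5²*0)*(-7) = (25*0)*(-7) = 0*(-7) = 0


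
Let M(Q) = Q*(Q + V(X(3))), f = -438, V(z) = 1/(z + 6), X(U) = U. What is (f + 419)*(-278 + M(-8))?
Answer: 36746/9 ≈ 4082.9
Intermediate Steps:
V(z) = 1/(6 + z)
M(Q) = Q*(⅑ + Q) (M(Q) = Q*(Q + 1/(6 + 3)) = Q*(Q + 1/9) = Q*(Q + ⅑) = Q*(⅑ + Q))
(f + 419)*(-278 + M(-8)) = (-438 + 419)*(-278 - 8*(⅑ - 8)) = -19*(-278 - 8*(-71/9)) = -19*(-278 + 568/9) = -19*(-1934/9) = 36746/9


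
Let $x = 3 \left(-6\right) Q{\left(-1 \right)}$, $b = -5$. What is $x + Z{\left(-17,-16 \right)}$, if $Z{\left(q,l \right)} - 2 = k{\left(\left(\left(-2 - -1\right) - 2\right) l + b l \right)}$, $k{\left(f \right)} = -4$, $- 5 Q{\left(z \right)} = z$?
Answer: $- \frac{28}{5} \approx -5.6$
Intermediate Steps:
$Q{\left(z \right)} = - \frac{z}{5}$
$x = - \frac{18}{5}$ ($x = 3 \left(-6\right) \left(\left(- \frac{1}{5}\right) \left(-1\right)\right) = \left(-18\right) \frac{1}{5} = - \frac{18}{5} \approx -3.6$)
$Z{\left(q,l \right)} = -2$ ($Z{\left(q,l \right)} = 2 - 4 = -2$)
$x + Z{\left(-17,-16 \right)} = - \frac{18}{5} - 2 = - \frac{28}{5}$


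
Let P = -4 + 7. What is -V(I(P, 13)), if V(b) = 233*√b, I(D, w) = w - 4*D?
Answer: -233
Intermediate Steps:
P = 3
-V(I(P, 13)) = -233*√(13 - 4*3) = -233*√(13 - 12) = -233*√1 = -233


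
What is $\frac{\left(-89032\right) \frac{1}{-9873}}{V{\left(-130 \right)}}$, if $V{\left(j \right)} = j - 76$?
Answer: $- \frac{44516}{1016919} \approx -0.043775$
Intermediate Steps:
$V{\left(j \right)} = -76 + j$
$\frac{\left(-89032\right) \frac{1}{-9873}}{V{\left(-130 \right)}} = \frac{\left(-89032\right) \frac{1}{-9873}}{-76 - 130} = \frac{\left(-89032\right) \left(- \frac{1}{9873}\right)}{-206} = \frac{89032}{9873} \left(- \frac{1}{206}\right) = - \frac{44516}{1016919}$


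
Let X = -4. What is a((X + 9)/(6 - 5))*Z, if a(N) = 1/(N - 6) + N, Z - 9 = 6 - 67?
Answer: -208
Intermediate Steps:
Z = -52 (Z = 9 + (6 - 67) = 9 - 61 = -52)
a(N) = N + 1/(-6 + N) (a(N) = 1/(-6 + N) + N = N + 1/(-6 + N))
a((X + 9)/(6 - 5))*Z = ((1 + ((-4 + 9)/(6 - 5))**2 - 6*(-4 + 9)/(6 - 5))/(-6 + (-4 + 9)/(6 - 5)))*(-52) = ((1 + (5/1)**2 - 30/1)/(-6 + 5/1))*(-52) = ((1 + (5*1)**2 - 30)/(-6 + 5*1))*(-52) = ((1 + 5**2 - 6*5)/(-6 + 5))*(-52) = ((1 + 25 - 30)/(-1))*(-52) = -1*(-4)*(-52) = 4*(-52) = -208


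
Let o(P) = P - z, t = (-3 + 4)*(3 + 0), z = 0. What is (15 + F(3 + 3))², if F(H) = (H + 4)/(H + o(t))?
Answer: 21025/81 ≈ 259.57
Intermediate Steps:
t = 3 (t = 1*3 = 3)
o(P) = P (o(P) = P - 1*0 = P + 0 = P)
F(H) = (4 + H)/(3 + H) (F(H) = (H + 4)/(H + 3) = (4 + H)/(3 + H))
(15 + F(3 + 3))² = (15 + (4 + (3 + 3))/(3 + (3 + 3)))² = (15 + (4 + 6)/(3 + 6))² = (15 + 10/9)² = (145/9)² = 21025/81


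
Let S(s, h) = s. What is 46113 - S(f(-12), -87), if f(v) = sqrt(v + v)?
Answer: 46113 - 2*I*sqrt(6) ≈ 46113.0 - 4.899*I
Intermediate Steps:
f(v) = sqrt(2)*sqrt(v) (f(v) = sqrt(2*v) = sqrt(2)*sqrt(v))
46113 - S(f(-12), -87) = 46113 - sqrt(2)*sqrt(-12) = 46113 - sqrt(2)*2*I*sqrt(3) = 46113 - 2*I*sqrt(6)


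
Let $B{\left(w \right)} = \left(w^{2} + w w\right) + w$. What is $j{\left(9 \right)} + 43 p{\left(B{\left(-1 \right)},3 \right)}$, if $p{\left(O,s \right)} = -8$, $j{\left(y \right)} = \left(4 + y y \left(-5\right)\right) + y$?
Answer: $-736$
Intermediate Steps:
$B{\left(w \right)} = w + 2 w^{2}$ ($B{\left(w \right)} = \left(w^{2} + w^{2}\right) + w = 2 w^{2} + w = w + 2 w^{2}$)
$j{\left(y \right)} = 4 + y - 5 y^{2}$ ($j{\left(y \right)} = \left(4 + y^{2} \left(-5\right)\right) + y = \left(4 - 5 y^{2}\right) + y = 4 + y - 5 y^{2}$)
$j{\left(9 \right)} + 43 p{\left(B{\left(-1 \right)},3 \right)} = \left(4 + 9 - 5 \cdot 9^{2}\right) + 43 \left(-8\right) = \left(4 + 9 - 405\right) - 344 = -392 - 344 = -736$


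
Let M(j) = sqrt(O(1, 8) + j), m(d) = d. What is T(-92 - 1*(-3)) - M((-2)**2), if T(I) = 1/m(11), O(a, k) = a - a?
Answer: -21/11 ≈ -1.9091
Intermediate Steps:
O(a, k) = 0
T(I) = 1/11
M(j) = sqrt(j) (M(j) = sqrt(0 + j) = sqrt(j))
T(-92 - 1*(-3)) - M((-2)**2) = 1/11 - sqrt((-2)**2) = 1/11 - sqrt(4) = 1/11 - 1*2 = 1/11 - 2 = -21/11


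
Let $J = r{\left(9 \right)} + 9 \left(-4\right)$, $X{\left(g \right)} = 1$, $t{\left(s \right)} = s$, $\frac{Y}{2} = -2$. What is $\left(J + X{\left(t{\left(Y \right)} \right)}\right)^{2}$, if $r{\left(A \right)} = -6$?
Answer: $1681$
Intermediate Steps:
$Y = -4$ ($Y = 2 \left(-2\right) = -4$)
$J = -42$ ($J = -6 + 9 \left(-4\right) = -6 - 36 = -42$)
$\left(J + X{\left(t{\left(Y \right)} \right)}\right)^{2} = \left(-42 + 1\right)^{2} = \left(-41\right)^{2} = 1681$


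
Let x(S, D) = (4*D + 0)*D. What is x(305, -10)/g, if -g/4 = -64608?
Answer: 25/16152 ≈ 0.0015478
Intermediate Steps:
g = 258432 (g = -4*(-64608) = 258432)
x(S, D) = 4*D² (x(S, D) = (4*D)*D = 4*D²)
x(305, -10)/g = (4*(-10)²)/258432 = (4*100)*(1/258432) = 400*(1/258432) = 25/16152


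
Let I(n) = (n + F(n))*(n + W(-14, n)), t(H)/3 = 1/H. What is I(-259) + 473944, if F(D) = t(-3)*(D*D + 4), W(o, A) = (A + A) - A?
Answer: 35358136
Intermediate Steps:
t(H) = 3/H
W(o, A) = A (W(o, A) = 2*A - A = A)
F(D) = -4 - D² (F(D) = (3/(-3))*(D*D + 4) = (3*(-⅓))*(D² + 4) = -(4 + D²) = -4 - D²)
I(n) = 2*n*(-4 + n - n²) (I(n) = (n + (-4 - n²))*(n + n) = (-4 + n - n²)*(2*n) = 2*n*(-4 + n - n²))
I(-259) + 473944 = 2*(-259)*(-4 - 259 - 1*(-259)²) + 473944 = 2*(-259)*(-4 - 259 - 1*67081) + 473944 = 2*(-259)*(-4 - 259 - 67081) + 473944 = 2*(-259)*(-67344) + 473944 = 34884192 + 473944 = 35358136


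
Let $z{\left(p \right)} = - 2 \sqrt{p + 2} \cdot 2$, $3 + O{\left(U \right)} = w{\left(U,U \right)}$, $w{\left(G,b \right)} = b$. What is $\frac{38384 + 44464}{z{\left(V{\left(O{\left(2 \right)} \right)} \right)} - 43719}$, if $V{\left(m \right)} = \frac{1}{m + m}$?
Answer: $- \frac{1207343904}{637116979} + \frac{55232 \sqrt{6}}{637116979} \approx -1.8948$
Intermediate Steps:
$O{\left(U \right)} = -3 + U$
$V{\left(m \right)} = \frac{1}{2 m}$
$z{\left(p \right)} = - 4 \sqrt{2 + p}$ ($z{\left(p \right)} = - 2 \sqrt{2 + p} 2 = - 4 \sqrt{2 + p}$)
$\frac{38384 + 44464}{z{\left(V{\left(O{\left(2 \right)} \right)} \right)} - 43719} = \frac{38384 + 44464}{- 4 \sqrt{2 + \frac{1}{2 \left(-3 + 2\right)}} - 43719} = \frac{82848}{- 4 \sqrt{2 + \frac{1}{2 \left(-1\right)}} - 43719} = \frac{82848}{- 4 \sqrt{2 + \frac{1}{2} \left(-1\right)} - 43719} = \frac{82848}{- 4 \sqrt{2 - \frac{1}{2}} - 43719} = \frac{82848}{- 4 \sqrt{\frac{3}{2}} - 43719} = \frac{82848}{- 4 \frac{\sqrt{6}}{2} - 43719} = \frac{82848}{- 2 \sqrt{6} - 43719} = \frac{82848}{-43719 - 2 \sqrt{6}}$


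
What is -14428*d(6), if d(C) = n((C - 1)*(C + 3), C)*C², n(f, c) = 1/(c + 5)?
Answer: -519408/11 ≈ -47219.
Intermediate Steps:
n(f, c) = 1/(5 + c)
d(C) = C²/(5 + C)
-14428*d(6) = -14428*6²/(5 + 6) = -519408/11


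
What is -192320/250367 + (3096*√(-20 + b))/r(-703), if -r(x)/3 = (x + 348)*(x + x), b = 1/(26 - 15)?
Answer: -192320/250367 - 516*I*√2409/2745215 ≈ -0.76815 - 0.0092255*I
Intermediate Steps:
b = 1/11 ≈ 0.090909
r(x) = -6*x*(348 + x) (r(x) = -3*(x + 348)*(x + x) = -3*(348 + x)*2*x = -6*x*(348 + x))
-192320/250367 + (3096*√(-20 + b))/r(-703) = -192320/250367 + (3096*√(-20 + 1/11))/((-6*(-703)*(348 - 703))) = -192320*1/250367 + (3096*√(-219/11))/((-6*(-703)*(-355))) = -192320/250367 + (3096*(I*√2409/11))/(-1497390) = -192320/250367 + (3096*I*√2409/11)*(-1/1497390) = -192320/250367 - 516*I*√2409/2745215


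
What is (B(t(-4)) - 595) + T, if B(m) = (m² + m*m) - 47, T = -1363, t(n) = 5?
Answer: -1955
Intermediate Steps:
B(m) = -47 + 2*m² (B(m) = (m² + m²) - 47 = 2*m² - 47 = -47 + 2*m²)
(B(t(-4)) - 595) + T = ((-47 + 2*5²) - 595) - 1363 = ((-47 + 2*25) - 595) - 1363 = ((-47 + 50) - 595) - 1363 = (3 - 595) - 1363 = -592 - 1363 = -1955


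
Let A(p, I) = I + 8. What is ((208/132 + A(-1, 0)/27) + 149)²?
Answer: 2007846481/88209 ≈ 22762.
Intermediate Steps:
A(p, I) = 8 + I
((208/132 + A(-1, 0)/27) + 149)² = ((208/132 + (8 + 0)/27) + 149)² = ((208*(1/132) + 8*(1/27)) + 149)² = ((52/33 + 8/27) + 149)² = (556/297 + 149)² = (44809/297)² = 2007846481/88209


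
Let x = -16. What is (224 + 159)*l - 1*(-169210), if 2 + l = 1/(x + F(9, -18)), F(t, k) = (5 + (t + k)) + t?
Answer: 1852501/11 ≈ 1.6841e+5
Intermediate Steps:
F(t, k) = 5 + k + 2*t (F(t, k) = (5 + (k + t)) + t = (5 + k + t) + t = 5 + k + 2*t)
l = -23/11 (l = -2 + 1/(-16 + (5 - 18 + 2*9)) = -2 + 1/(-16 + (5 - 18 + 18)) = -2 + 1/(-16 + 5) = -2 + 1/(-11) = -2 - 1/11 = -23/11 ≈ -2.0909)
(224 + 159)*l - 1*(-169210) = (224 + 159)*(-23/11) - 1*(-169210) = 383*(-23/11) + 169210 = -8809/11 + 169210 = 1852501/11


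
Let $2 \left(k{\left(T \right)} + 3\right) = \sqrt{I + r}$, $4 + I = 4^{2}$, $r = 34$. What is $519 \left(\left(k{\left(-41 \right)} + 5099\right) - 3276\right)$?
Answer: $944580 + \frac{519 \sqrt{46}}{2} \approx 9.4634 \cdot 10^{5}$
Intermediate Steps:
$I = 12$ ($I = -4 + 4^{2} = -4 + 16 = 12$)
$k{\left(T \right)} = -3 + \frac{\sqrt{46}}{2}$ ($k{\left(T \right)} = -3 + \frac{\sqrt{12 + 34}}{2} = -3 + \frac{\sqrt{46}}{2}$)
$519 \left(\left(k{\left(-41 \right)} + 5099\right) - 3276\right) = 519 \left(\left(\left(-3 + \frac{\sqrt{46}}{2}\right) + 5099\right) - 3276\right) = 519 \left(\left(5096 + \frac{\sqrt{46}}{2}\right) - 3276\right) = 519 \left(1820 + \frac{\sqrt{46}}{2}\right) = 944580 + \frac{519 \sqrt{46}}{2}$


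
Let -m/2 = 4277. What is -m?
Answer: 8554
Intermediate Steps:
m = -8554 (m = -2*4277 = -8554)
-m = -1*(-8554) = 8554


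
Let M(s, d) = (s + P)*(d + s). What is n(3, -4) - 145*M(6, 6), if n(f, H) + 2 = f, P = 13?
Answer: -33059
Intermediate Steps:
n(f, H) = -2 + f
M(s, d) = (13 + s)*(d + s) (M(s, d) = (s + 13)*(d + s) = (13 + s)*(d + s))
n(3, -4) - 145*M(6, 6) = (-2 + 3) - 145*(6² + 13*6 + 13*6 + 6*6) = 1 - 145*(36 + 78 + 78 + 36) = 1 - 145*228 = 1 - 33060 = -33059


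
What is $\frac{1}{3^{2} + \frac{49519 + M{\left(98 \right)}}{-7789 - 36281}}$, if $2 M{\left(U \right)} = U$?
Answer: $\frac{22035}{173531} \approx 0.12698$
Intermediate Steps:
$M{\left(U \right)} = \frac{U}{2}$
$\frac{1}{3^{2} + \frac{49519 + M{\left(98 \right)}}{-7789 - 36281}} = \frac{1}{3^{2} + \frac{49519 + \frac{1}{2} \cdot 98}{-7789 - 36281}} = \frac{1}{9 + \frac{49519 + 49}{-44070}} = \frac{1}{9 + 49568 \left(- \frac{1}{44070}\right)} = \frac{1}{9 - \frac{24784}{22035}} = \frac{1}{\frac{173531}{22035}} = \frac{22035}{173531}$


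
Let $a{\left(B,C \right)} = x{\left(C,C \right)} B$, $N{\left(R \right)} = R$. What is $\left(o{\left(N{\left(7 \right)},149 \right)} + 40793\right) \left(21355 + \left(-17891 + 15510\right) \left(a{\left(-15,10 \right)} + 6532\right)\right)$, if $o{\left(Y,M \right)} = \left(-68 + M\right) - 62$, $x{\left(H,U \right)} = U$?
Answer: $-619288919844$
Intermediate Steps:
$o{\left(Y,M \right)} = -130 + M$
$a{\left(B,C \right)} = B C$ ($a{\left(B,C \right)} = C B = B C$)
$\left(o{\left(N{\left(7 \right)},149 \right)} + 40793\right) \left(21355 + \left(-17891 + 15510\right) \left(a{\left(-15,10 \right)} + 6532\right)\right) = \left(\left(-130 + 149\right) + 40793\right) \left(21355 + \left(-17891 + 15510\right) \left(\left(-15\right) 10 + 6532\right)\right) = \left(19 + 40793\right) \left(21355 - 2381 \left(-150 + 6532\right)\right) = 40812 \left(21355 - 15195542\right) = 40812 \left(-15174187\right) = -619288919844$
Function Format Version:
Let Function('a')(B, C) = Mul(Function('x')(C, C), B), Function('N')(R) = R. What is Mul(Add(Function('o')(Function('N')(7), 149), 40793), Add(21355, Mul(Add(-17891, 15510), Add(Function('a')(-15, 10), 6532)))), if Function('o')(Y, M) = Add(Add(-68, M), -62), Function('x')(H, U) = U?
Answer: -619288919844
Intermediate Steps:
Function('o')(Y, M) = Add(-130, M)
Function('a')(B, C) = Mul(B, C) (Function('a')(B, C) = Mul(C, B) = Mul(B, C))
Mul(Add(Function('o')(Function('N')(7), 149), 40793), Add(21355, Mul(Add(-17891, 15510), Add(Function('a')(-15, 10), 6532)))) = Mul(Add(Add(-130, 149), 40793), Add(21355, Mul(Add(-17891, 15510), Add(Mul(-15, 10), 6532)))) = Mul(Add(19, 40793), Add(21355, Mul(-2381, Add(-150, 6532)))) = Mul(40812, Add(21355, Mul(-2381, 6382))) = Mul(40812, Add(21355, -15195542)) = Mul(40812, -15174187) = -619288919844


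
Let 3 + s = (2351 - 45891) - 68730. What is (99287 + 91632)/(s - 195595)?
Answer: -190919/307868 ≈ -0.62013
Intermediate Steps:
s = -112273 (s = -3 + ((2351 - 45891) - 68730) = -3 + (-43540 - 68730) = -3 - 112270 = -112273)
(99287 + 91632)/(s - 195595) = (99287 + 91632)/(-112273 - 195595) = 190919/(-307868) = 190919*(-1/307868) = -190919/307868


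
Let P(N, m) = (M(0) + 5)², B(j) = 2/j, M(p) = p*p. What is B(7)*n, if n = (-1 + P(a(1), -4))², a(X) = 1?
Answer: 1152/7 ≈ 164.57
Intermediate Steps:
M(p) = p²
P(N, m) = 25 (P(N, m) = (0² + 5)² = (0 + 5)² = 5² = 25)
n = 576 (n = (-1 + 25)² = 24² = 576)
B(7)*n = (2/7)*576 = 1152/7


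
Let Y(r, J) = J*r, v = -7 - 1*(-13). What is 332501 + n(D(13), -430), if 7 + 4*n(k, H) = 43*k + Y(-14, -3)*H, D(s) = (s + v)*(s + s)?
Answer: 1333179/4 ≈ 3.3330e+5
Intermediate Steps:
v = 6 (v = -7 + 13 = 6)
D(s) = 2*s*(6 + s) (D(s) = (s + 6)*(s + s) = (6 + s)*(2*s) = 2*s*(6 + s))
n(k, H) = -7/4 + 21*H/2 + 43*k/4 (n(k, H) = -7/4 + (43*k + (-3*(-14))*H)/4 = -7/4 + (43*k + 42*H)/4 = -7/4 + (42*H + 43*k)/4 = -7/4 + (21*H/2 + 43*k/4) = -7/4 + 21*H/2 + 43*k/4)
332501 + n(D(13), -430) = 332501 + (-7/4 + (21/2)*(-430) + 43*(2*13*(6 + 13))/4) = 332501 + (-7/4 - 4515 + 43*(2*13*19)/4) = 332501 + (-7/4 - 4515 + (43/4)*494) = 332501 + (-7/4 - 4515 + 10621/2) = 332501 + 3175/4 = 1333179/4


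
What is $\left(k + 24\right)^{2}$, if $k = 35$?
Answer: $3481$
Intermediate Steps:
$\left(k + 24\right)^{2} = \left(35 + 24\right)^{2} = 59^{2} = 3481$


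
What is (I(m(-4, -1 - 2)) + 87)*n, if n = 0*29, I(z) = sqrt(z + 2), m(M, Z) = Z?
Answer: 0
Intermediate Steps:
I(z) = sqrt(2 + z)
n = 0
(I(m(-4, -1 - 2)) + 87)*n = (sqrt(2 + (-1 - 2)) + 87)*0 = (sqrt(2 - 3) + 87)*0 = (sqrt(-1) + 87)*0 = (I + 87)*0 = (87 + I)*0 = 0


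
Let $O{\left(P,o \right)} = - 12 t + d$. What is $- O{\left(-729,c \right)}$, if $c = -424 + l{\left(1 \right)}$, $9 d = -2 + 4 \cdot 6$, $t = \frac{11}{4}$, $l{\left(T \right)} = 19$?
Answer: $\frac{275}{9} \approx 30.556$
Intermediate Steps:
$t = \frac{11}{4}$ ($t = 11 \cdot \frac{1}{4} = \frac{11}{4} \approx 2.75$)
$d = \frac{22}{9}$ ($d = \frac{-2 + 4 \cdot 6}{9} = \frac{-2 + 24}{9} = \frac{1}{9} \cdot 22 = \frac{22}{9} \approx 2.4444$)
$c = -405$ ($c = -424 + 19 = -405$)
$O{\left(P,o \right)} = - \frac{275}{9}$ ($O{\left(P,o \right)} = \left(-12\right) \frac{11}{4} + \frac{22}{9} = -33 + \frac{22}{9} = - \frac{275}{9}$)
$- O{\left(-729,c \right)} = \left(-1\right) \left(- \frac{275}{9}\right) = \frac{275}{9}$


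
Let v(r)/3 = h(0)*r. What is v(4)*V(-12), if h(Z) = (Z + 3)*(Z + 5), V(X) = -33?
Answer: -5940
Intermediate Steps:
h(Z) = (3 + Z)*(5 + Z)
v(r) = 45*r (v(r) = 3*((15 + 0² + 8*0)*r) = 3*((15 + 0 + 0)*r) = 3*(15*r) = 45*r)
v(4)*V(-12) = (45*4)*(-33) = 180*(-33) = -5940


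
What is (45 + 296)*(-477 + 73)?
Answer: -137764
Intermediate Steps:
(45 + 296)*(-477 + 73) = 341*(-404) = -137764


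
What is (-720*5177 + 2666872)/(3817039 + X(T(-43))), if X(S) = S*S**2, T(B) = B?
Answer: -265142/934383 ≈ -0.28376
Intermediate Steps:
X(S) = S**3
(-720*5177 + 2666872)/(3817039 + X(T(-43))) = (-720*5177 + 2666872)/(3817039 + (-43)**3) = (-3727440 + 2666872)/(3817039 - 79507) = -1060568/3737532 = -1060568*1/3737532 = -265142/934383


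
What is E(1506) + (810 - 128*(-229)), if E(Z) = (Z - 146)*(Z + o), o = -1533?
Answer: -6598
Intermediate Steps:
E(Z) = (-1533 + Z)*(-146 + Z) (E(Z) = (Z - 146)*(Z - 1533) = (-146 + Z)*(-1533 + Z) = (-1533 + Z)*(-146 + Z))
E(1506) + (810 - 128*(-229)) = (223818 + 1506**2 - 1679*1506) + (810 - 128*(-229)) = (223818 + 2268036 - 2528574) + (810 + 29312) = -36720 + 30122 = -6598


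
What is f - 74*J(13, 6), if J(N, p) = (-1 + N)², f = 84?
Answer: -10572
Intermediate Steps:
f - 74*J(13, 6) = 84 - 74*(-1 + 13)² = 84 - 74*12² = 84 - 74*144 = 84 - 10656 = -10572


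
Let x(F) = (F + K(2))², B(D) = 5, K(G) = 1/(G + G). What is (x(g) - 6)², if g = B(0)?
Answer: 119025/256 ≈ 464.94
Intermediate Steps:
K(G) = 1/(2*G)
g = 5
x(F) = (¼ + F)² (x(F) = (F + (½)/2)² = (F + (½)*(½))² = (F + ¼)² = (¼ + F)²)
(x(g) - 6)² = ((1 + 4*5)²/16 - 6)² = ((1 + 20)²/16 - 6)² = ((1/16)*21² - 6)² = ((1/16)*441 - 6)² = (441/16 - 6)² = (345/16)² = 119025/256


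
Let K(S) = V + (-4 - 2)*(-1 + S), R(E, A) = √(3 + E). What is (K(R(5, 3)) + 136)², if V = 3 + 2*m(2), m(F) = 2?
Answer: 22489 - 3576*√2 ≈ 17432.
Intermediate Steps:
V = 7 (V = 3 + 2*2 = 3 + 4 = 7)
K(S) = 13 - 6*S (K(S) = 7 + (-4 - 2)*(-1 + S) = 7 - 6*(-1 + S) = 7 + (6 - 6*S) = 13 - 6*S)
(K(R(5, 3)) + 136)² = ((13 - 6*√(3 + 5)) + 136)² = ((13 - 12*√2) + 136)² = (149 - 12*√2)²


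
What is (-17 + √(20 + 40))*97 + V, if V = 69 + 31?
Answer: -1549 + 194*√15 ≈ -797.64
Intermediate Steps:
V = 100
(-17 + √(20 + 40))*97 + V = (-17 + √(20 + 40))*97 + 100 = (-17 + √60)*97 + 100 = (-17 + 2*√15)*97 + 100 = (-1649 + 194*√15) + 100 = -1549 + 194*√15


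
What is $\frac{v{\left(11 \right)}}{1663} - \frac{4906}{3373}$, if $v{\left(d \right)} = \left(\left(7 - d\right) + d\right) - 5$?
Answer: $- \frac{8151932}{5609299} \approx -1.4533$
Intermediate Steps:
$v{\left(d \right)} = 2$ ($v{\left(d \right)} = 7 - 5 = 2$)
$\frac{v{\left(11 \right)}}{1663} - \frac{4906}{3373} = \frac{2}{1663} - \frac{4906}{3373} = - \frac{8151932}{5609299}$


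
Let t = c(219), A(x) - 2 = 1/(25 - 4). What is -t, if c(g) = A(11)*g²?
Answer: -687441/7 ≈ -98206.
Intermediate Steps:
A(x) = 43/21 (A(x) = 2 + 1/(25 - 4) = 2 + 1/21 = 43/21)
c(g) = 43*g²/21
t = 687441/7 (t = (43/21)*219² = (43/21)*47961 = 687441/7 ≈ 98206.)
-t = -1*687441/7 = -687441/7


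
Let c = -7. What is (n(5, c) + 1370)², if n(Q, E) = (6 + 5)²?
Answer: 2223081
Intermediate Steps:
n(Q, E) = 121 (n(Q, E) = 11² = 121)
(n(5, c) + 1370)² = (121 + 1370)² = 1491² = 2223081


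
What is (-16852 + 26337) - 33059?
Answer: -23574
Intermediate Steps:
(-16852 + 26337) - 33059 = 9485 - 33059 = -23574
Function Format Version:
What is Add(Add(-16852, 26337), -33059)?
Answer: -23574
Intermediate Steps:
Add(Add(-16852, 26337), -33059) = Add(9485, -33059) = -23574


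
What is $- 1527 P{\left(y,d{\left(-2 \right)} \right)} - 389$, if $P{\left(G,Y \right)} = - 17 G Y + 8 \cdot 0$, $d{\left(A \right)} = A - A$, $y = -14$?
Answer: $-389$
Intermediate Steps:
$d{\left(A \right)} = 0$
$P{\left(G,Y \right)} = - 17 G Y$ ($P{\left(G,Y \right)} = - 17 G Y + 0 = - 17 G Y$)
$- 1527 P{\left(y,d{\left(-2 \right)} \right)} - 389 = - 1527 \left(\left(-17\right) \left(-14\right) 0\right) - 389 = \left(-1527\right) 0 - 389 = 0 - 389 = -389$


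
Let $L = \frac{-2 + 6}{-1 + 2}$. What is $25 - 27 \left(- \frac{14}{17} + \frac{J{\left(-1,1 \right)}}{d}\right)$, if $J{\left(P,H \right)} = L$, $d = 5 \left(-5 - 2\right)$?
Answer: $\frac{29941}{595} \approx 50.321$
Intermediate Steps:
$d = -35$ ($d = 5 \left(-7\right) = -35$)
$L = 4$ ($L = \frac{4}{1} = 4 \cdot 1 = 4$)
$J{\left(P,H \right)} = 4$
$25 - 27 \left(- \frac{14}{17} + \frac{J{\left(-1,1 \right)}}{d}\right) = 25 - 27 \left(- \frac{14}{17} + \frac{4}{-35}\right) = 25 - 27 \left(\left(-14\right) \frac{1}{17} + 4 \left(- \frac{1}{35}\right)\right) = 25 - 27 \left(- \frac{14}{17} - \frac{4}{35}\right) = 25 - - \frac{15066}{595} = 25 + \frac{15066}{595} = \frac{29941}{595}$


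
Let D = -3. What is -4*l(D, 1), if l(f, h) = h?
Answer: -4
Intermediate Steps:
-4*l(D, 1) = -4*1 = -4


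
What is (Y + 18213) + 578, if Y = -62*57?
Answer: 15257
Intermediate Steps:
Y = -3534
(Y + 18213) + 578 = (-3534 + 18213) + 578 = 14679 + 578 = 15257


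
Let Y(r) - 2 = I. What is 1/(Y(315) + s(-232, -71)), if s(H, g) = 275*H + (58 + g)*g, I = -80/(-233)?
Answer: -233/14649795 ≈ -1.5905e-5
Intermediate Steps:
I = 80/233 (I = -80*(-1/233) = 80/233 ≈ 0.34335)
Y(r) = 546/233 (Y(r) = 2 + 80/233 = 546/233)
s(H, g) = 275*H + g*(58 + g)
1/(Y(315) + s(-232, -71)) = 1/(546/233 + ((-71)² + 58*(-71) + 275*(-232))) = 1/(546/233 + (5041 - 4118 - 63800)) = 1/(546/233 - 62877) = 1/(-14649795/233) = -233/14649795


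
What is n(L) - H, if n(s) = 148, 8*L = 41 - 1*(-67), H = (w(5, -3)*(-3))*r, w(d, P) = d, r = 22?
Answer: 478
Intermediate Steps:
H = -330 (H = (5*(-3))*22 = -15*22 = -330)
L = 27/2 (L = (41 - 1*(-67))/8 = (41 + 67)/8 = (⅛)*108 = 27/2 ≈ 13.500)
n(L) - H = 148 - 1*(-330) = 148 + 330 = 478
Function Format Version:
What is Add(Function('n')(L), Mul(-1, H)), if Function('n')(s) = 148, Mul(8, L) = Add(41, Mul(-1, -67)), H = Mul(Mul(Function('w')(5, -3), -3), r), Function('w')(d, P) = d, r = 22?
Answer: 478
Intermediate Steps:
H = -330 (H = Mul(Mul(5, -3), 22) = Mul(-15, 22) = -330)
L = Rational(27, 2) (L = Mul(Rational(1, 8), Add(41, Mul(-1, -67))) = Mul(Rational(1, 8), Add(41, 67)) = Mul(Rational(1, 8), 108) = Rational(27, 2) ≈ 13.500)
Add(Function('n')(L), Mul(-1, H)) = Add(148, Mul(-1, -330)) = Add(148, 330) = 478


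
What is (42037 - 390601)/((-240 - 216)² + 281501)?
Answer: -348564/489437 ≈ -0.71217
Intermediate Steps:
(42037 - 390601)/((-240 - 216)² + 281501) = -348564/((-456)² + 281501) = -348564/(207936 + 281501) = -348564/489437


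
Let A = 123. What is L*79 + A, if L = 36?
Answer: 2967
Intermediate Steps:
L*79 + A = 36*79 + 123 = 2844 + 123 = 2967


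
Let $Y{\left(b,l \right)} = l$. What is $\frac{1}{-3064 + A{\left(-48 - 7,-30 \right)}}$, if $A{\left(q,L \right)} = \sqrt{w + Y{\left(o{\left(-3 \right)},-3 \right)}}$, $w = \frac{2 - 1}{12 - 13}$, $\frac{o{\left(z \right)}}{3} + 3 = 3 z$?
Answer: $- \frac{766}{2347025} - \frac{i}{4694050} \approx -0.00032637 - 2.1304 \cdot 10^{-7} i$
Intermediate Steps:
$o{\left(z \right)} = -9 + 9 z$ ($o{\left(z \right)} = -9 + 3 \cdot 3 z = -9 + 9 z$)
$w = -1$ ($w = 1 \frac{1}{-1} = 1 \left(-1\right) = -1$)
$A{\left(q,L \right)} = 2 i$ ($A{\left(q,L \right)} = \sqrt{-1 - 3} = \sqrt{-4} = 2 i$)
$\frac{1}{-3064 + A{\left(-48 - 7,-30 \right)}} = \frac{1}{-3064 + 2 i} = \frac{-3064 - 2 i}{9388100}$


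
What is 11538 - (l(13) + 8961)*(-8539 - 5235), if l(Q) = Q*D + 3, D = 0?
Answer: 123481674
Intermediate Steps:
l(Q) = 3 (l(Q) = Q*0 + 3 = 0 + 3 = 3)
11538 - (l(13) + 8961)*(-8539 - 5235) = 11538 - (3 + 8961)*(-8539 - 5235) = 11538 - 8964*(-13774) = 11538 - 1*(-123470136) = 11538 + 123470136 = 123481674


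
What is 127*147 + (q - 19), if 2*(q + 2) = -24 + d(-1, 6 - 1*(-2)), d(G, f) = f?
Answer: 18640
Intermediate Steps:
q = -10 (q = -2 + (-24 + (6 - 1*(-2)))/2 = -2 + (-24 + (6 + 2))/2 = -2 + (-24 + 8)/2 = -2 + (½)*(-16) = -2 - 8 = -10)
127*147 + (q - 19) = 127*147 + (-10 - 19) = 18669 - 29 = 18640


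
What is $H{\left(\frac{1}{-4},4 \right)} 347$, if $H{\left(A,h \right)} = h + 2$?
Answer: $2082$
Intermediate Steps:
$H{\left(A,h \right)} = 2 + h$
$H{\left(\frac{1}{-4},4 \right)} 347 = \left(2 + 4\right) 347 = 6 \cdot 347 = 2082$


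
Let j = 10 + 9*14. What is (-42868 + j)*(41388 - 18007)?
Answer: -999116892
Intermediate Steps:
j = 136 (j = 10 + 126 = 136)
(-42868 + j)*(41388 - 18007) = (-42868 + 136)*(41388 - 18007) = -42732*23381 = -999116892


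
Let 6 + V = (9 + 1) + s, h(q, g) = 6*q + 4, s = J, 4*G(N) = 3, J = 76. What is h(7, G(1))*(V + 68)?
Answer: 6808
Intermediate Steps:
G(N) = ¾ (G(N) = (¼)*3 = ¾)
s = 76
h(q, g) = 4 + 6*q
V = 80 (V = -6 + ((9 + 1) + 76) = -6 + (10 + 76) = -6 + 86 = 80)
h(7, G(1))*(V + 68) = (4 + 6*7)*(80 + 68) = (4 + 42)*148 = 46*148 = 6808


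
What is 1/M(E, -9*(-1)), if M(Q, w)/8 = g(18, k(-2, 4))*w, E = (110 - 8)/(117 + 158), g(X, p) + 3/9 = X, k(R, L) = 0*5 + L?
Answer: 1/1272 ≈ 0.00078616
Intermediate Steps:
k(R, L) = L (k(R, L) = 0 + L = L)
g(X, p) = -1/3 + X
E = 102/275 ≈ 0.37091
M(Q, w) = 424*w/3 (M(Q, w) = 8*((-1/3 + 18)*w) = 8*(53*w/3) = 424*w/3)
1/M(E, -9*(-1)) = 1/(424*(-9*(-1))/3) = 1/((424/3)*9) = 1/1272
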